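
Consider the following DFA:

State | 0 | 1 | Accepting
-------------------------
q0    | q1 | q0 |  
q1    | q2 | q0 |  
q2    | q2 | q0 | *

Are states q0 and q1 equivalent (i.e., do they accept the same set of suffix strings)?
Try the suffix "0".
From q0: q0 → q1 — not accepting.
From q1: q1 → q2 — accepting.
The two states disagree on this suffix, so they are not equivalent.

Final answer: No. Distinguishing string: "0" - accepted from q1 but not from q0.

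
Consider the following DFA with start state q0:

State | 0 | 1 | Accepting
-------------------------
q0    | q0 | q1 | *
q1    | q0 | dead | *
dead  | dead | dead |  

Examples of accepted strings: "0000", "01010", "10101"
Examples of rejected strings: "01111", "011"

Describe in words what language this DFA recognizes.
binary strings with no two consecutive 1s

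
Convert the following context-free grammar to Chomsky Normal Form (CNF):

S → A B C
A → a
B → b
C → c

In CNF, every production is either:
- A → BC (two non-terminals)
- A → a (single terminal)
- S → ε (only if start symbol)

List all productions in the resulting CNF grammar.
The grammar has no ε-productions or unit productions to eliminate.
A → a is already in CNF (single terminal) – keep it.
B → b is already in CNF (single terminal) – keep it.
C → c is already in CNF (single terminal) – keep it.
S → A B C has 3 symbols on the right: break it into binary productions S → A X0, X0 → B C.
Resulting CNF grammar (5 productions): A → a; B → b; C → c; S → A X0; X0 → B C

Final answer: A → a; B → b; C → c; S → A X0; X0 → B C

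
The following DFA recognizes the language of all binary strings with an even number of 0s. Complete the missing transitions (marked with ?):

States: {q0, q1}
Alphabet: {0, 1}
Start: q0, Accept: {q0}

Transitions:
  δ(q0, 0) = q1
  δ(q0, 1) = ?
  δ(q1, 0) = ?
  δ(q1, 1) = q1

What each state remembers (consistent with the given transitions and accept states):
  q0: an even number of 0s has been read so far
  q1: an odd number of 0s has been read so far
Filling in the missing entries:
  δ(q0, 1): in q0 (an even number of 0s has been read so far), after reading 1 we have: an even number of 0s has been read so far → q0
  δ(q1, 0): in q1 (an odd number of 0s has been read so far), after reading 0 we have: an even number of 0s has been read so far → q0

Final answer: δ(q0, 1) = q0; δ(q1, 0) = q0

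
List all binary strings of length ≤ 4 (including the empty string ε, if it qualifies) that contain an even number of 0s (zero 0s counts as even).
Checking every binary string of length 0 to 4:
  Length 0: accepted: ε | rejected: (none)
  Length 1: accepted: 1 | rejected: 0
  Length 2: accepted: 00, 11 | rejected: 01, 10
  Length 3: accepted: 001, 010, 100, 111 | rejected: 000, 011, 101, 110
  Length 4: accepted: 0000, 0011, 0101, 0110, 1001, 1010, 1100, 1111 | rejected: 0001, 0010, 0100, 0111, 1000, 1011, 1101, 1110
Total: 16 string(s).

Final answer: ε, 1, 00, 11, 001, 010, 100, 111, 0000, 0011, 0101, 0110, 1001, 1010, 1100, 1111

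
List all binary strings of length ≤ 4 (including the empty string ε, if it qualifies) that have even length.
Checking every binary string of length 0 to 4:
  Length 0: accepted: ε | rejected: (none)
  Length 1: accepted: (none) | rejected: 0, 1
  Length 2: accepted: 00, 01, 10, 11 | rejected: (none)
  Length 3: accepted: (none) | rejected: 000, 001, 010, 011, 100, 101, 110, 111
  Length 4: accepted: 0000, 0001, 0010, 0011, 0100, 0101, 0110, 0111, 1000, 1001, 1010, 1011, 1100, 1101, 1110, 1111 | rejected: (none)
Total: 21 string(s).

Final answer: ε, 00, 01, 10, 11, 0000, 0001, 0010, 0011, 0100, 0101, 0110, 0111, 1000, 1001, 1010, 1011, 1100, 1101, 1110, 1111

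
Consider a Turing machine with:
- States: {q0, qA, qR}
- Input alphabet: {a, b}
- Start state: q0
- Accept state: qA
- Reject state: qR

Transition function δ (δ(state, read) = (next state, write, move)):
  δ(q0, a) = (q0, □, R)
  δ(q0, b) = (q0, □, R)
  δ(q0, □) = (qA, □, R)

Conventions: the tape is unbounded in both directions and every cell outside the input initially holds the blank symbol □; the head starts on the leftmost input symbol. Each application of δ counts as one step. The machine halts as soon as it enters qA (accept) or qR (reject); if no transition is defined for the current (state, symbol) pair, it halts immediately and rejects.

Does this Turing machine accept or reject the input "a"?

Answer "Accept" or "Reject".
Step 0: [q0]a (head at position 0)
Step 1: δ(q0, a) = (q0, □, R)  ⊢  □[q0]□ (head at position 1)
Step 2: δ(q0, □) = (qA, □, R)  ⊢  □□[qA]□ (head at position 2)
The machine is in qA, so it halts and accepts.

Final answer: Accept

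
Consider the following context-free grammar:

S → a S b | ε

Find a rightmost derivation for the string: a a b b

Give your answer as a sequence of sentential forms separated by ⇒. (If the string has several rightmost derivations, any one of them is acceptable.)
Start with S.
Step 1: the rightmost non-terminal is S; apply S → a S b:  a S b
Step 2: the rightmost non-terminal is S; apply S → a S b:  a a S b b
Step 3: the rightmost non-terminal is S; apply S → ε:  a a b b

Final answer: S ⇒ a S b ⇒ a a S b b ⇒ a a b b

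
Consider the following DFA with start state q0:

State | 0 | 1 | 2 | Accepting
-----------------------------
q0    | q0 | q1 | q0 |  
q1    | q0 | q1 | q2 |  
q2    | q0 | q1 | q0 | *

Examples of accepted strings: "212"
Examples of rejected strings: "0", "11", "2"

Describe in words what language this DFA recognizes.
strings over {0,1,2} ending with '12'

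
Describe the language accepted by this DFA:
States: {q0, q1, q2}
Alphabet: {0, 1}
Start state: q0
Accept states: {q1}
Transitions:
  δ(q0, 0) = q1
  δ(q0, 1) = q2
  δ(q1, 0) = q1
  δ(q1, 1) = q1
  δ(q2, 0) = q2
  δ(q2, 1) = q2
Analyzing the DFA structure:
Start state: q0
Accept states: {q1}
Interpreting what each state remembers (checking against the transitions):
  q0: nothing has been read yet
  q1: the first symbol was 0
  q2: the first symbol was 1 (trap state)
  δ(q0, 0): in q0 (nothing has been read yet), after reading 0 we have: the first symbol was 0 → q1
  δ(q0, 1): in q0 (nothing has been read yet), after reading 1 we have: the first symbol was 1 (trap state) → q2
  δ(q1, 0): in q1 (the first symbol was 0), after reading 0 we have: the first symbol was 0 → q1
  δ(q1, 1): in q1 (the first symbol was 0), after reading 1 we have: the first symbol was 0 → q1
  δ(q2, 0): in q2 (the first symbol was 1 (trap state)), after reading 0 we have: the first symbol was 1 (trap state) → q2
  δ(q2, 1): in q2 (the first symbol was 1 (trap state)), after reading 1 we have: the first symbol was 1 (trap state) → q2
A string is accepted iff it ends in {q1}, i.e. the first symbol was 0.
Language: All binary strings starting with 0

Final answer: All binary strings starting with 0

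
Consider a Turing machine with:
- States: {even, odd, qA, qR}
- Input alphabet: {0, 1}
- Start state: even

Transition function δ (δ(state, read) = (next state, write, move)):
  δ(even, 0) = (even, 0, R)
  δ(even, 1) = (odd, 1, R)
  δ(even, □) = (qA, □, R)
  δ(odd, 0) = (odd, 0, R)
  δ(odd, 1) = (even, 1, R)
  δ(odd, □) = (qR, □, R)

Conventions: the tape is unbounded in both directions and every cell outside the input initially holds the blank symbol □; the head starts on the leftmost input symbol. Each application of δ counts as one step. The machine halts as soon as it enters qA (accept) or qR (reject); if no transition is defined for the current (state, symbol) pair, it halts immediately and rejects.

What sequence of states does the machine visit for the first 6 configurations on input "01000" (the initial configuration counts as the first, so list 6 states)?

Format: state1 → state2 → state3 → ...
Step 0: [even]01000 (head at position 0)
Step 1: δ(even, 0) = (even, 0, R)  ⊢  0[even]1000 (head at position 1)
Step 2: δ(even, 1) = (odd, 1, R)  ⊢  01[odd]000 (head at position 2)
Step 3: δ(odd, 0) = (odd, 0, R)  ⊢  010[odd]00 (head at position 3)
Step 4: δ(odd, 0) = (odd, 0, R)  ⊢  0100[odd]0 (head at position 4)
Step 5: δ(odd, 0) = (odd, 0, R)  ⊢  01000[odd]□ (head at position 5)
Reading off the states of these 6 configurations: even → even → odd → odd → odd → odd

Final answer: even → even → odd → odd → odd → odd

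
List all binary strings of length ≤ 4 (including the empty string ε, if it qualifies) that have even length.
Checking every binary string of length 0 to 4:
  Length 0: accepted: ε | rejected: (none)
  Length 1: accepted: (none) | rejected: 0, 1
  Length 2: accepted: 00, 01, 10, 11 | rejected: (none)
  Length 3: accepted: (none) | rejected: 000, 001, 010, 011, 100, 101, 110, 111
  Length 4: accepted: 0000, 0001, 0010, 0011, 0100, 0101, 0110, 0111, 1000, 1001, 1010, 1011, 1100, 1101, 1110, 1111 | rejected: (none)
Total: 21 string(s).

Final answer: ε, 00, 01, 10, 11, 0000, 0001, 0010, 0011, 0100, 0101, 0110, 0111, 1000, 1001, 1010, 1011, 1100, 1101, 1110, 1111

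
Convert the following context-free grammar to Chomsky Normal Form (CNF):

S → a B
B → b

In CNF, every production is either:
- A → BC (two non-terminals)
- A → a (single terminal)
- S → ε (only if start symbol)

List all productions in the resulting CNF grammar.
The grammar has no ε-productions or unit productions to eliminate.
S → a B has terminal a in a right-hand side of length ≥ 2: introduce T_a → a and use T_a in place of a.
B → b is already in CNF (single terminal) – keep it.
S → a B becomes S → T_a B.
Resulting CNF grammar (3 productions): T_a → a; B → b; S → T_a B

Final answer: T_a → a; B → b; S → T_a B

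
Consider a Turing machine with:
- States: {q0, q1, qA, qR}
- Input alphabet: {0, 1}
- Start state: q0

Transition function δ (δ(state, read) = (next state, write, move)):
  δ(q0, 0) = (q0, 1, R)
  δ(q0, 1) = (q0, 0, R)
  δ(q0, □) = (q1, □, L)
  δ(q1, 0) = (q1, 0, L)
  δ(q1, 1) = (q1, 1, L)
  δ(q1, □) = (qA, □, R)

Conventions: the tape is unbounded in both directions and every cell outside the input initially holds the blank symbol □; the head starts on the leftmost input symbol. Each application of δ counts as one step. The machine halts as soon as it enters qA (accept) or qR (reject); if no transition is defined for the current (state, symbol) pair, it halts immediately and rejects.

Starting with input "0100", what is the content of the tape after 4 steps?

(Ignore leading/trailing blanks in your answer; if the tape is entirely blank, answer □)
Step 0: [q0]0100 (head at position 0)
Step 1: δ(q0, 0) = (q0, 1, R)  ⊢  1[q0]100 (head at position 1)
Step 2: δ(q0, 1) = (q0, 0, R)  ⊢  10[q0]00 (head at position 2)
Step 3: δ(q0, 0) = (q0, 1, R)  ⊢  101[q0]0 (head at position 3)
Step 4: δ(q0, 0) = (q0, 1, R)  ⊢  1011[q0]□ (head at position 4)
Tape after 4 steps (ignoring surrounding blanks): 1011

Final answer: Tape: 1011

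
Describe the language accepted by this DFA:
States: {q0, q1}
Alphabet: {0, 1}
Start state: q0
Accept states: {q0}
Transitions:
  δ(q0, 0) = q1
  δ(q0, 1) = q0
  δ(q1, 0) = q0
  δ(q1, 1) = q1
Analyzing the DFA structure:
Start state: q0
Accept states: {q0}
Interpreting what each state remembers (checking against the transitions):
  q0: an even number of 0s has been read so far
  q1: an odd number of 0s has been read so far
  δ(q0, 0): in q0 (an even number of 0s has been read so far), after reading 0 we have: an odd number of 0s has been read so far → q1
  δ(q0, 1): in q0 (an even number of 0s has been read so far), after reading 1 we have: an even number of 0s has been read so far → q0
  δ(q1, 0): in q1 (an odd number of 0s has been read so far), after reading 0 we have: an even number of 0s has been read so far → q0
  δ(q1, 1): in q1 (an odd number of 0s has been read so far), after reading 1 we have: an odd number of 0s has been read so far → q1
A string is accepted iff it ends in {q0}, i.e. an even number of 0s has been read so far.
Language: All binary strings with an even number of 0s

Final answer: All binary strings with an even number of 0s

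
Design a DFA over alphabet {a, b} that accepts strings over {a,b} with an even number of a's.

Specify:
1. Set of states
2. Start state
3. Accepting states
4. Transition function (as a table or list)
One valid DFA (any DFA recognizing the same language is acceptable):
States: {q0, q1}
Start: q0
Accepting: {q0}
Transitions (accepting states marked with *):
State | a | b | Accepting
-------------------------
q0    | q1 | q0 | *
q1    | q0 | q1 |  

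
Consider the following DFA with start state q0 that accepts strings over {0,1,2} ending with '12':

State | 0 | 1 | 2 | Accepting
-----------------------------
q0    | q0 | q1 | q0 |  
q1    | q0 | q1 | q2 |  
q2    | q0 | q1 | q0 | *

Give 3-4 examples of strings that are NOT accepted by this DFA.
Any strings that end in a non-accepting state work; for example:
"121": q0 → q1 → q2 → q1; q1 is not accepting → rejected
"0102": q0 → q0 → q1 → q0 → q0; q0 is not accepting → rejected
"1202": q0 → q1 → q2 → q0 → q0; q0 is not accepting → rejected
"2022": q0 → q0 → q0 → q0 → q0; q0 is not accepting → rejected

Final answer: "121", "0102", "1202", "2022"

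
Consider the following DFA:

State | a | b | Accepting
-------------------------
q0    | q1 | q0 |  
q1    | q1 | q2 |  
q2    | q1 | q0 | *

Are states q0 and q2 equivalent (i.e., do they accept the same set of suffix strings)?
Try the suffix ε (the empty string).
From q0: q0 — not accepting.
From q2: q2 — accepting.
The two states disagree on this suffix, so they are not equivalent.

Final answer: No. Distinguishing string: ε (the empty string) - accepted from q2 but not from q0.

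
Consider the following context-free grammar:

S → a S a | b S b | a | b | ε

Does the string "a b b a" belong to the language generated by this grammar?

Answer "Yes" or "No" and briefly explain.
A derivation exists: S ⇒ a S a ⇒ a b S b a ⇒ a b b a (using S → a S a, S → b S b, then S → ε).

Final answer: Yes - a valid derivation exists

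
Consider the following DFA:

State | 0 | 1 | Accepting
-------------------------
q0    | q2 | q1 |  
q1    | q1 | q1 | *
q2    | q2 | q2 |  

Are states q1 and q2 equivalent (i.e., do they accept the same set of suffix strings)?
Try the suffix ε (the empty string).
From q1: q1 — accepting.
From q2: q2 — not accepting.
The two states disagree on this suffix, so they are not equivalent.

Final answer: No. Distinguishing string: ε (the empty string) - accepted from q1 but not from q2.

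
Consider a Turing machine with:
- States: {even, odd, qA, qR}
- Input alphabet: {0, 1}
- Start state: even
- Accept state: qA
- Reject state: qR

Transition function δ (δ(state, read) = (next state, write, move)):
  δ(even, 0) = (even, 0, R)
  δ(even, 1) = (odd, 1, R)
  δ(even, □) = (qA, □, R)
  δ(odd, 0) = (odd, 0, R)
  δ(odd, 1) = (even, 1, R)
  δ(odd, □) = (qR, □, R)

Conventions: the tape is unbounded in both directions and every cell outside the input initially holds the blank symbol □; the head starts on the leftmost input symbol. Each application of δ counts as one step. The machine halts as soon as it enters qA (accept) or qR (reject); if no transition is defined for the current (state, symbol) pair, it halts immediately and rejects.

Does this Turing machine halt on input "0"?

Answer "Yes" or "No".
Step 0: [even]0 (head at position 0)
Step 1: δ(even, 0) = (even, 0, R)  ⊢  0[even]□ (head at position 1)
Step 2: δ(even, □) = (qA, □, R)  ⊢  0□[qA]□ (head at position 2)
The machine is in qA, so it halts and accepts.
It halts after 2 steps.

Final answer: Yes - halts after 2 steps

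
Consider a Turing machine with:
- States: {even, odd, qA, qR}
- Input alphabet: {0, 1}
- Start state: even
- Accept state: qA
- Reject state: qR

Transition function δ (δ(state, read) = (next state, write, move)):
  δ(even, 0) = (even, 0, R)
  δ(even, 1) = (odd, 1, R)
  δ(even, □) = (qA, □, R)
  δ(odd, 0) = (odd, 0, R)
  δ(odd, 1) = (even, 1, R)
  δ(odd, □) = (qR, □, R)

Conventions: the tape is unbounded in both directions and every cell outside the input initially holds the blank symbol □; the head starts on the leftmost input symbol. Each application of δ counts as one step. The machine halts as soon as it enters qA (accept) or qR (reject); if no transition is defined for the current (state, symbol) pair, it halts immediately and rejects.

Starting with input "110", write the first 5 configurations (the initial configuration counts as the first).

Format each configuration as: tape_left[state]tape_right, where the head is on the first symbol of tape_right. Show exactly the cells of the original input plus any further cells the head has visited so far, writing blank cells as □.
Step 0: [even]110 (head at position 0)
Step 1: δ(even, 1) = (odd, 1, R)  ⊢  1[odd]10 (head at position 1)
Step 2: δ(odd, 1) = (even, 1, R)  ⊢  11[even]0 (head at position 2)
Step 3: δ(even, 0) = (even, 0, R)  ⊢  110[even]□ (head at position 3)
Step 4: δ(even, □) = (qA, □, R)  ⊢  110□[qA]□ (head at position 4)

Final answer: [even]110 ⊢ 1[odd]10 ⊢ 11[even]0 ⊢ 110[even]□ ⊢ 110□[qA]□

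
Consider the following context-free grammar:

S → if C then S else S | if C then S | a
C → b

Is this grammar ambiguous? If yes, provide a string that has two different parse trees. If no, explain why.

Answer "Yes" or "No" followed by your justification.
The 'dangling else' can attach to either if. Two leftmost derivations of  if b then if b then a else a:
  (1) S ⇒ if C then S else S ⇒ if b then S else S ⇒ if b then if C then S else S ⇒ if b then if b then S else S ⇒ if b then if b then a else S ⇒ if b then if b then a else a   (else belongs to the outer if)
  (2) S ⇒ if C then S ⇒ if b then S ⇒ if b then if C then S else S ⇒ if b then if b then S else S ⇒ if b then if b then a else S ⇒ if b then if b then a else a   (else belongs to the inner if)
Two distinct parse trees for the same string, so the grammar is ambiguous.

Final answer: Yes - the string 'if b then if b then a else a' has two distinct leftmost derivations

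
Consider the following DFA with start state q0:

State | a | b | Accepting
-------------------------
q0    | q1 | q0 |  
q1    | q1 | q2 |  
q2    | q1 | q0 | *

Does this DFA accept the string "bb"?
Start in q0.
Read 'b': q0 → q0
Read 'b': q0 → q0
Final state q0 is not accepting, so the string is rejected.

Final answer: No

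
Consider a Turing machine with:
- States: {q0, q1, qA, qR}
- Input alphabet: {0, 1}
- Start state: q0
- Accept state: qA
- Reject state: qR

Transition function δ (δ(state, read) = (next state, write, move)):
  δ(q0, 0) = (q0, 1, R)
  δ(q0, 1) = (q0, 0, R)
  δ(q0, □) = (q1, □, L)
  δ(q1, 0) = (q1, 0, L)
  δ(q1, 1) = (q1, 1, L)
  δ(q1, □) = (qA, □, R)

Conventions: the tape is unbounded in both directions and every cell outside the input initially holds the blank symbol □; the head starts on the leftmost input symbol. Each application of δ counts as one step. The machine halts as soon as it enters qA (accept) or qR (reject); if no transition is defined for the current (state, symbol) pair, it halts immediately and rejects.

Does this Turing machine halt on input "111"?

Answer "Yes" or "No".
Step 0: [q0]111 (head at position 0)
Step 1: δ(q0, 1) = (q0, 0, R)  ⊢  0[q0]11 (head at position 1)
Step 2: δ(q0, 1) = (q0, 0, R)  ⊢  00[q0]1 (head at position 2)
Step 3: δ(q0, 1) = (q0, 0, R)  ⊢  000[q0]□ (head at position 3)
Step 4: δ(q0, □) = (q1, □, L)  ⊢  00[q1]0□ (head at position 2)
Step 5: δ(q1, 0) = (q1, 0, L)  ⊢  0[q1]00□ (head at position 1)
Step 6: δ(q1, 0) = (q1, 0, L)  ⊢  [q1]000□ (head at position 0)
Step 7: δ(q1, 0) = (q1, 0, L)  ⊢  [q1]□000□ (head at position -1)
Step 8: δ(q1, □) = (qA, □, R)  ⊢  □[qA]000□ (head at position 0)
The machine is in qA, so it halts and accepts.
It halts after 8 steps.

Final answer: Yes - halts after 8 steps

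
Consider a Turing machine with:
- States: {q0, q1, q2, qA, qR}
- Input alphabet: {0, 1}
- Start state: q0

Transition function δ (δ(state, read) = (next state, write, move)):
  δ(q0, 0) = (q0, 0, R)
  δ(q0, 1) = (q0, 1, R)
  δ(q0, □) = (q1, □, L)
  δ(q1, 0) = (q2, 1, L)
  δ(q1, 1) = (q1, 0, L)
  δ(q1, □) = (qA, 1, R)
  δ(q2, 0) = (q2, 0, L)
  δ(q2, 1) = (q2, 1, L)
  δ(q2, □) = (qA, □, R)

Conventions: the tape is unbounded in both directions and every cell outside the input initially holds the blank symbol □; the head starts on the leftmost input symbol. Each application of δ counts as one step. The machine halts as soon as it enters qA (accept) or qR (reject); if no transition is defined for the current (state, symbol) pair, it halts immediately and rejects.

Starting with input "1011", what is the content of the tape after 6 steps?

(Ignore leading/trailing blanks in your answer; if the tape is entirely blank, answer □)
Step 0: [q0]1011 (head at position 0)
Step 1: δ(q0, 1) = (q0, 1, R)  ⊢  1[q0]011 (head at position 1)
Step 2: δ(q0, 0) = (q0, 0, R)  ⊢  10[q0]11 (head at position 2)
Step 3: δ(q0, 1) = (q0, 1, R)  ⊢  101[q0]1 (head at position 3)
Step 4: δ(q0, 1) = (q0, 1, R)  ⊢  1011[q0]□ (head at position 4)
Step 5: δ(q0, □) = (q1, □, L)  ⊢  101[q1]1□ (head at position 3)
Step 6: δ(q1, 1) = (q1, 0, L)  ⊢  10[q1]10□ (head at position 2)
Tape after 6 steps (ignoring surrounding blanks): 1010

Final answer: Tape: 1010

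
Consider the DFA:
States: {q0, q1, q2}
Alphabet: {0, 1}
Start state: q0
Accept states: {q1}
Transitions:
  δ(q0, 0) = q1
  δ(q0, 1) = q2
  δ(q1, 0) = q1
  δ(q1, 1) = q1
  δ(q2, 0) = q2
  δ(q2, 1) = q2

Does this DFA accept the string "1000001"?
Processing string "1000001":
  q0 --1--> q2
  q2 --0--> q2
  q2 --0--> q2
  q2 --0--> q2
  q2 --0--> q2
  q2 --0--> q2
  q2 --1--> q2
Final state: q2
Accept states: {q1}
q2 is not an accept state, so the string is rejected.

Final answer: No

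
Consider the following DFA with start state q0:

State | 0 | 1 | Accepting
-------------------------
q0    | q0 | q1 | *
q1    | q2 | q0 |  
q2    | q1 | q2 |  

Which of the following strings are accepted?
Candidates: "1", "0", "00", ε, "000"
"1": q0 → q1; q1 is not accepting → rejected
"0": q0 → q0; q0 is accepting → accepted
"00": q0 → q0 → q0; q0 is accepting → accepted
ε: q0; q0 is accepting → accepted
"000": q0 → q0 → q0 → q0; q0 is accepting → accepted

Final answer: "0", "00", ε, "000"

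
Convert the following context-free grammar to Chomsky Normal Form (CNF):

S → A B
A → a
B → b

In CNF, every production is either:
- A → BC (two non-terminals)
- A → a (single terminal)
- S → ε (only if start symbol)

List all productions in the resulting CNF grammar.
The grammar has no ε-productions or unit productions to eliminate.
S → A B is already in CNF (two non-terminals) – keep it.
A → a is already in CNF (single terminal) – keep it.
B → b is already in CNF (single terminal) – keep it.
Resulting CNF grammar (3 productions): A → a; B → b; S → A B

Final answer: A → a; B → b; S → A B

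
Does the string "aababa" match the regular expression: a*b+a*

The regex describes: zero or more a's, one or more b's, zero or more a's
No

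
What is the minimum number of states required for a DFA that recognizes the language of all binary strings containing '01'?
Language: binary strings containing '01'
Lower bound (Myhill–Nerode): the prefixes ε, 0, 01 are pairwise distinguishable:
  ε vs 01: suffix ε distinguishes them (ε is rejected, 01 is accepted)
  0 vs 01: suffix ε distinguishes them (0 is rejected, 01 is accepted)
  ε vs 0: suffix 1 distinguishes them (ε·1 = 1 is rejected, 0·1 = 01 is accepted)
So any DFA needs at least 3 states.
Upper bound: a DFA with 3 states exists (one state per class above: 'no progress', 'last symbol 0', and 'seen 01' (accepting sink)).
Minimum states: 3

Final answer: 3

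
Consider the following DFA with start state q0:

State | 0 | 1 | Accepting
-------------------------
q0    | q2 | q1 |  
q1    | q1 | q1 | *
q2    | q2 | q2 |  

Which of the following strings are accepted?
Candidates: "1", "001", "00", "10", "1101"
"1": q0 → q1; q1 is accepting → accepted
"001": q0 → q2 → q2 → q2; q2 is not accepting → rejected
"00": q0 → q2 → q2; q2 is not accepting → rejected
"10": q0 → q1 → q1; q1 is accepting → accepted
"1101": q0 → q1 → q1 → q1 → q1; q1 is accepting → accepted

Final answer: "1", "10", "1101"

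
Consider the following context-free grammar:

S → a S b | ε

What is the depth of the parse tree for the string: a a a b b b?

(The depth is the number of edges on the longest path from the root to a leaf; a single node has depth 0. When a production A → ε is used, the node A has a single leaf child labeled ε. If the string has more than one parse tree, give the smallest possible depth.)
The only parse tree applies S → a S b 3 times (once per matching a…b pair) and then S → ε.
The S nodes sit at depths 0, 1, …, 3; the innermost S (depth 3) has the single child ε at depth 4.
The terminal leaves a, b are at depths 1..3, so the longest root-to-leaf path is S → S → … → S → ε with 4 edges.
Depth = 4.

Final answer: 4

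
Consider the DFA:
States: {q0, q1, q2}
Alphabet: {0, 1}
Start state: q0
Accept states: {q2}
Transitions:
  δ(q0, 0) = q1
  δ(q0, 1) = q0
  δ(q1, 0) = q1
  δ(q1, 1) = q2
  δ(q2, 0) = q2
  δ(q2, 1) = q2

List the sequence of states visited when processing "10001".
Starting at q0
Read '1': q0 -> q0
Read '0': q0 -> q1
Read '0': q1 -> q1
Read '0': q1 -> q1
Read '1': q1 -> q2

Final answer: q0 -> q0 -> q1 -> q1 -> q1 -> q2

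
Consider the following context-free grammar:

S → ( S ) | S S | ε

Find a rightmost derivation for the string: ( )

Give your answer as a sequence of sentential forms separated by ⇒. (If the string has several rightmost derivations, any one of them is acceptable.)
Start with S.
Step 1: the rightmost non-terminal is S; apply S → ( S ):  ( S )
Step 2: the rightmost non-terminal is S; apply S → ε:  ( )

Final answer: S ⇒ ( S ) ⇒ ( )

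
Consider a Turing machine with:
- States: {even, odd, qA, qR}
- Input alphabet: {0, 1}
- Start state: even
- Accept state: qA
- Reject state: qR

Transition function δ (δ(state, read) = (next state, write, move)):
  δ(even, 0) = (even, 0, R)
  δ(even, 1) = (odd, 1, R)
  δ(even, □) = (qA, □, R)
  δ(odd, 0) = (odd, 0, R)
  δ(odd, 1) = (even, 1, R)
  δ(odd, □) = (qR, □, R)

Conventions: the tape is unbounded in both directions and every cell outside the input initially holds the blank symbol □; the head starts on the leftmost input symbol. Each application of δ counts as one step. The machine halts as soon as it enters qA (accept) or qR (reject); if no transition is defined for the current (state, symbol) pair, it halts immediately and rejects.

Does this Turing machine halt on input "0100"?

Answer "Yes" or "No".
Step 0: [even]0100 (head at position 0)
Step 1: δ(even, 0) = (even, 0, R)  ⊢  0[even]100 (head at position 1)
Step 2: δ(even, 1) = (odd, 1, R)  ⊢  01[odd]00 (head at position 2)
Step 3: δ(odd, 0) = (odd, 0, R)  ⊢  010[odd]0 (head at position 3)
Step 4: δ(odd, 0) = (odd, 0, R)  ⊢  0100[odd]□ (head at position 4)
Step 5: δ(odd, □) = (qR, □, R)  ⊢  0100□[qR]□ (head at position 5)
The machine is in qR, so it halts and rejects.
It halts after 5 steps.

Final answer: Yes - halts after 5 steps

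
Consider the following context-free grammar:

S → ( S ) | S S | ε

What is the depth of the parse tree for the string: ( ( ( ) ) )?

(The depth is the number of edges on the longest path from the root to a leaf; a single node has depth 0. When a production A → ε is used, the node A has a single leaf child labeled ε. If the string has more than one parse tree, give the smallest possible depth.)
The string is 3 nested pairs. The shallowest parse tree applies S → ( S ) 3 times (one node per nested pair, each a child of the previous) and then S → ε in the middle.
S nodes at depths 0..3, ε leaf at depth 4; parentheses leaves are at depths 1..3.
(Using S → S S with an S → ε child anywhere only adds levels, so it cannot give a shallower tree.)
Depth = 4.

Final answer: 4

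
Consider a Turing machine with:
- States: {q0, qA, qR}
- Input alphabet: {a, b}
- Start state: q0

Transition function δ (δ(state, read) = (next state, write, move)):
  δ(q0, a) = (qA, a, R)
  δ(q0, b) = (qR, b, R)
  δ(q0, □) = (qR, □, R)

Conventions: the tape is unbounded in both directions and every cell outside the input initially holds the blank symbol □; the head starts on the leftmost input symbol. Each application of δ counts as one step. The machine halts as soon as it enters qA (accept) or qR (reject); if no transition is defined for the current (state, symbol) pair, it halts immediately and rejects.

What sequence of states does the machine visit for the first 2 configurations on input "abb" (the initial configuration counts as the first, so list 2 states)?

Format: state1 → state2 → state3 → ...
Step 0: [q0]abb (head at position 0)
Step 1: δ(q0, a) = (qA, a, R)  ⊢  a[qA]bb (head at position 1)
Reading off the states of these 2 configurations: q0 → qA

Final answer: q0 → qA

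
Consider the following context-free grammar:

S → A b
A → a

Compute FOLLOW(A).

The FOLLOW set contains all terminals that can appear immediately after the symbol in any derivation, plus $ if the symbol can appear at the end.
A occurs only in S → A b, where it is immediately followed by the terminal b. So FOLLOW(A) = {b}.

Final answer: {b}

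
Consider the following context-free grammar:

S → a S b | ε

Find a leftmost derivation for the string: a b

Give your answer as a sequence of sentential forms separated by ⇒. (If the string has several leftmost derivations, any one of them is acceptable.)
Start with S.
Step 1: the leftmost non-terminal is S; apply S → a S b:  a S b
Step 2: the leftmost non-terminal is S; apply S → ε:  a b

Final answer: S ⇒ a S b ⇒ a b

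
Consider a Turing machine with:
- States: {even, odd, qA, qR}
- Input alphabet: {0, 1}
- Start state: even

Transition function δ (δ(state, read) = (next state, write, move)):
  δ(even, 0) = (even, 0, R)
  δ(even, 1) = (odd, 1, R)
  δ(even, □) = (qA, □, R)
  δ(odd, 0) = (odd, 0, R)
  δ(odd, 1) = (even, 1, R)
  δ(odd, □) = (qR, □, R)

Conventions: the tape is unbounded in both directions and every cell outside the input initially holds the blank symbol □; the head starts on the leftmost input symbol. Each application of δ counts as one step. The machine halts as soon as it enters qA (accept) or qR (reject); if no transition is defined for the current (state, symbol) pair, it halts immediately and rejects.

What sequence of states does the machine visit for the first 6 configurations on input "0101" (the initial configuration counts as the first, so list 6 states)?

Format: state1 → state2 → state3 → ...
Step 0: [even]0101 (head at position 0)
Step 1: δ(even, 0) = (even, 0, R)  ⊢  0[even]101 (head at position 1)
Step 2: δ(even, 1) = (odd, 1, R)  ⊢  01[odd]01 (head at position 2)
Step 3: δ(odd, 0) = (odd, 0, R)  ⊢  010[odd]1 (head at position 3)
Step 4: δ(odd, 1) = (even, 1, R)  ⊢  0101[even]□ (head at position 4)
Step 5: δ(even, □) = (qA, □, R)  ⊢  0101□[qA]□ (head at position 5)
Reading off the states of these 6 configurations: even → even → odd → odd → even → qA

Final answer: even → even → odd → odd → even → qA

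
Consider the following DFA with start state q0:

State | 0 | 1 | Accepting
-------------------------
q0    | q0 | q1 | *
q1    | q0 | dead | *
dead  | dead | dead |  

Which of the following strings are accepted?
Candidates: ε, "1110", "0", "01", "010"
ε: q0; q0 is accepting → accepted
"1110": q0 → q1 → dead → dead → dead; dead is not accepting → rejected
"0": q0 → q0; q0 is accepting → accepted
"01": q0 → q0 → q1; q1 is accepting → accepted
"010": q0 → q0 → q1 → q0; q0 is accepting → accepted

Final answer: ε, "0", "01", "010"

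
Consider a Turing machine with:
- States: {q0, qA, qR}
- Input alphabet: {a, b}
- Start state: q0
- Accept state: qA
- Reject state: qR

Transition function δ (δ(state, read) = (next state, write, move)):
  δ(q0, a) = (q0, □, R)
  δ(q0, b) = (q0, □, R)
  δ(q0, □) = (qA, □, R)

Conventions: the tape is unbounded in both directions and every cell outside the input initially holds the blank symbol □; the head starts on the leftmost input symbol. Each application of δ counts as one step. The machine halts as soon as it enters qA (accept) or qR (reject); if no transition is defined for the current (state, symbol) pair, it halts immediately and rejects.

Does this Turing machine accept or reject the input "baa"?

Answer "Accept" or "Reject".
Step 0: [q0]baa (head at position 0)
Step 1: δ(q0, b) = (q0, □, R)  ⊢  □[q0]aa (head at position 1)
Step 2: δ(q0, a) = (q0, □, R)  ⊢  □□[q0]a (head at position 2)
Step 3: δ(q0, a) = (q0, □, R)  ⊢  □□□[q0]□ (head at position 3)
Step 4: δ(q0, □) = (qA, □, R)  ⊢  □□□□[qA]□ (head at position 4)
The machine is in qA, so it halts and accepts.

Final answer: Accept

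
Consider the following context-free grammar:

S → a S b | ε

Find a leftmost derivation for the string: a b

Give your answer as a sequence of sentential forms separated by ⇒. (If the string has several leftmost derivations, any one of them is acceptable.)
Start with S.
Step 1: the leftmost non-terminal is S; apply S → a S b:  a S b
Step 2: the leftmost non-terminal is S; apply S → ε:  a b

Final answer: S ⇒ a S b ⇒ a b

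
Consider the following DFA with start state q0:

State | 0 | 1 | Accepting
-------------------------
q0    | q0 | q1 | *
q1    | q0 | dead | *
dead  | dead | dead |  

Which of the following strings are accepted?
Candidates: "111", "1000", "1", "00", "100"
"111": q0 → q1 → dead → dead; dead is not accepting → rejected
"1000": q0 → q1 → q0 → q0 → q0; q0 is accepting → accepted
"1": q0 → q1; q1 is accepting → accepted
"00": q0 → q0 → q0; q0 is accepting → accepted
"100": q0 → q1 → q0 → q0; q0 is accepting → accepted

Final answer: "1000", "1", "00", "100"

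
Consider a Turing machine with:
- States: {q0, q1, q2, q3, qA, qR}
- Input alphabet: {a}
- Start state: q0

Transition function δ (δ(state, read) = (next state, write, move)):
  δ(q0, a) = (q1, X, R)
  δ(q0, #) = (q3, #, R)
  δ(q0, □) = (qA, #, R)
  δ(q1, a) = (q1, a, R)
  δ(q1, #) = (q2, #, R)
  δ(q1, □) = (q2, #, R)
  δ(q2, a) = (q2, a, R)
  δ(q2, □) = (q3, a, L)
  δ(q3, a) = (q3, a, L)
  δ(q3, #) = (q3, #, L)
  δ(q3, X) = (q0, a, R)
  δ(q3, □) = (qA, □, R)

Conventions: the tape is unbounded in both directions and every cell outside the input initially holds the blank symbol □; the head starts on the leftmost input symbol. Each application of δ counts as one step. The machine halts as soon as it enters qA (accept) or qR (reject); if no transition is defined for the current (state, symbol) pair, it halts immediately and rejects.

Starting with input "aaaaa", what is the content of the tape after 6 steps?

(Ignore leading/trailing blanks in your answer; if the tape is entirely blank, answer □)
Step 0: [q0]aaaaa (head at position 0)
Step 1: δ(q0, a) = (q1, X, R)  ⊢  X[q1]aaaa (head at position 1)
Step 2: δ(q1, a) = (q1, a, R)  ⊢  Xa[q1]aaa (head at position 2)
Step 3: δ(q1, a) = (q1, a, R)  ⊢  Xaa[q1]aa (head at position 3)
Step 4: δ(q1, a) = (q1, a, R)  ⊢  Xaaa[q1]a (head at position 4)
Step 5: δ(q1, a) = (q1, a, R)  ⊢  Xaaaa[q1]□ (head at position 5)
Step 6: δ(q1, □) = (q2, #, R)  ⊢  Xaaaa#[q2]□ (head at position 6)
Tape after 6 steps (ignoring surrounding blanks): Xaaaa#

Final answer: Tape: Xaaaa#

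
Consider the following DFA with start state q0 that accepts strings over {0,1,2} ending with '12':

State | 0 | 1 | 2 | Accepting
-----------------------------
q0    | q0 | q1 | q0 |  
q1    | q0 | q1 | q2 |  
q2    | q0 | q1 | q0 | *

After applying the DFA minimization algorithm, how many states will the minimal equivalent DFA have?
All 3 states are reachable from q0, so none can be removed as unreachable.
Table-filling: first mark every (accepting, non-accepting) pair as distinguishable (accepting: {q2}; non-accepting: {q0, q1}).
Round 1: (q0, q1) on '2' go to q0 and q2, already distinguishable → mark.
Every pair of states is distinguishable, so the DFA is already minimal.
Equivalence classes: {q0}, {q1}, {q2} → 3 states.

Final answer: 3 states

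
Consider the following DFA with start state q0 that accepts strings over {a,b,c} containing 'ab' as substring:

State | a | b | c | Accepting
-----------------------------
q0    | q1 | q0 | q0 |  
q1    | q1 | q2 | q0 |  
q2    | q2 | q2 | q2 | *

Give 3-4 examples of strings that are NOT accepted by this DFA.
Any strings that end in a non-accepting state work; for example:
"acbb": q0 → q1 → q0 → q0 → q0; q0 is not accepting → rejected
"acbc": q0 → q1 → q0 → q0 → q0; q0 is not accepting → rejected
"bbac": q0 → q0 → q0 → q1 → q0; q0 is not accepting → rejected
"ccaa": q0 → q0 → q0 → q1 → q1; q1 is not accepting → rejected

Final answer: "acbb", "acbc", "bbac", "ccaa"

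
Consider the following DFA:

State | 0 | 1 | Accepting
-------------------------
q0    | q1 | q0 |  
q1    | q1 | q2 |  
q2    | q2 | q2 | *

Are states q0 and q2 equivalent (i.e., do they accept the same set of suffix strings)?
Try the suffix ε (the empty string).
From q0: q0 — not accepting.
From q2: q2 — accepting.
The two states disagree on this suffix, so they are not equivalent.

Final answer: No. Distinguishing string: ε (the empty string) - accepted from q2 but not from q0.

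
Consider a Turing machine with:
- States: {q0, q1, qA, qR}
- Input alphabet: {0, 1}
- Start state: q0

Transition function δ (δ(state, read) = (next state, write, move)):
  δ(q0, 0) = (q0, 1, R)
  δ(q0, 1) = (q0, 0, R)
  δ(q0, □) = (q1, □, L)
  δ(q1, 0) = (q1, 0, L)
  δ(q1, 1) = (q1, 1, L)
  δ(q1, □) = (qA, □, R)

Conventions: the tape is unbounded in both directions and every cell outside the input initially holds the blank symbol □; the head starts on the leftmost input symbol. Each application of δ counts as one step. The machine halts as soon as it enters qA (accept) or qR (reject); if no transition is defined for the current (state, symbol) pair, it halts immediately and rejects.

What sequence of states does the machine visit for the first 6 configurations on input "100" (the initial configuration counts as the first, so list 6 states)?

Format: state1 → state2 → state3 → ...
Step 0: [q0]100 (head at position 0)
Step 1: δ(q0, 1) = (q0, 0, R)  ⊢  0[q0]00 (head at position 1)
Step 2: δ(q0, 0) = (q0, 1, R)  ⊢  01[q0]0 (head at position 2)
Step 3: δ(q0, 0) = (q0, 1, R)  ⊢  011[q0]□ (head at position 3)
Step 4: δ(q0, □) = (q1, □, L)  ⊢  01[q1]1□ (head at position 2)
Step 5: δ(q1, 1) = (q1, 1, L)  ⊢  0[q1]11□ (head at position 1)
Reading off the states of these 6 configurations: q0 → q0 → q0 → q0 → q1 → q1

Final answer: q0 → q0 → q0 → q0 → q1 → q1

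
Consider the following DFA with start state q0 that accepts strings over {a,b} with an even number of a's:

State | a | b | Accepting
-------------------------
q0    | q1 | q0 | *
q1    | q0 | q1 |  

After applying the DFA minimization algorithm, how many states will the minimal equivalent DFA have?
All 2 states are reachable from q0, so none can be removed as unreachable.
Table-filling: first mark every (accepting, non-accepting) pair as distinguishable (accepting: {q0}; non-accepting: {q1}).
Every pair of states is distinguishable, so the DFA is already minimal.
Equivalence classes: {q0}, {q1} → 2 states.

Final answer: 2 states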